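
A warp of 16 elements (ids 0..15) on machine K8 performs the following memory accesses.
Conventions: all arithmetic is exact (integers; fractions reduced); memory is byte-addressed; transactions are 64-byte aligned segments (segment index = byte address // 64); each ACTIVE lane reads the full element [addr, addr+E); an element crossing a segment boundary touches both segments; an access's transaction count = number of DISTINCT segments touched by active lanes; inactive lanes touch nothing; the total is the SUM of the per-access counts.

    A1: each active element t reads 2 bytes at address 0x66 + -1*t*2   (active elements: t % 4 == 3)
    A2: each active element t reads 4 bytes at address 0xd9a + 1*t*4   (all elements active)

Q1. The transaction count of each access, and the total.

A1: 1 transaction
A2: 2 transactions

Answer: 1,2; total 3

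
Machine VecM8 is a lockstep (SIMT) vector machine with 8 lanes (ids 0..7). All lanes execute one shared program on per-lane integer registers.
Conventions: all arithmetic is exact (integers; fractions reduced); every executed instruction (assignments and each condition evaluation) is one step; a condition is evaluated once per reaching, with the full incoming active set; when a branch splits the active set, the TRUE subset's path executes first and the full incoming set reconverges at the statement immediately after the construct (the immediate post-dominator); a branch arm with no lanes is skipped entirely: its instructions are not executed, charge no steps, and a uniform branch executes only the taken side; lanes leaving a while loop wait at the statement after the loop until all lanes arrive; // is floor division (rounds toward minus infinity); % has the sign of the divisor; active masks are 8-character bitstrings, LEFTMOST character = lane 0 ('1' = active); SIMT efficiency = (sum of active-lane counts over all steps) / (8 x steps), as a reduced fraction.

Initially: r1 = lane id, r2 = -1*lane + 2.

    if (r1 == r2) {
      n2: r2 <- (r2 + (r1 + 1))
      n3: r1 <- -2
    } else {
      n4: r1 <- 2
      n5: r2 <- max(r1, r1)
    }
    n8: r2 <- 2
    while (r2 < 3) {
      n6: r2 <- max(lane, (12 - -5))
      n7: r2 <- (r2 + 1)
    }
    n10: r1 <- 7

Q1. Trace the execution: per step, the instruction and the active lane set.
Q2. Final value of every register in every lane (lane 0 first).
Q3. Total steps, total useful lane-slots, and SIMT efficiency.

step 0: eval (r1 == r2)              11111111
step 1: r2 <- (r2 + (r1 + 1))        01000000
step 2: r1 <- -2                     01000000
step 3: r1 <- 2                      10111111
step 4: r2 <- max(r1, r1)            10111111
step 5: r2 <- 2                      11111111
step 6: eval (r2 < 3)                11111111
step 7: r2 <- max(lane, (12 - -5))   11111111
step 8: r2 <- (r2 + 1)               11111111
step 9: eval (r2 < 3)                11111111
step 10: r1 <- 7                      11111111

Answer: 11 steps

r1: 7,7,7,7,7,7,7,7
r2: 18,18,18,18,18,18,18,18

steps = 11; useful = 72; efficiency = 72/88 = 9/11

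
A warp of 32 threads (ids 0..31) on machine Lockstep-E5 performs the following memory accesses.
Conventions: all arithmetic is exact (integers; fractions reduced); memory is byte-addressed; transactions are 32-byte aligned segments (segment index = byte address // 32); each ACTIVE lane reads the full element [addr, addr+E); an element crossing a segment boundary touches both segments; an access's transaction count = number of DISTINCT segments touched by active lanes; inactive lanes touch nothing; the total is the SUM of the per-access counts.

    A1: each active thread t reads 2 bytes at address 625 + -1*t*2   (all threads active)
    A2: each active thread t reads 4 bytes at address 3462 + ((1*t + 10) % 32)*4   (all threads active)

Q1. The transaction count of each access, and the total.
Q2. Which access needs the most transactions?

A1: 3 transactions
A2: 5 transactions

Answer: 3,5; total 8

Answer: A2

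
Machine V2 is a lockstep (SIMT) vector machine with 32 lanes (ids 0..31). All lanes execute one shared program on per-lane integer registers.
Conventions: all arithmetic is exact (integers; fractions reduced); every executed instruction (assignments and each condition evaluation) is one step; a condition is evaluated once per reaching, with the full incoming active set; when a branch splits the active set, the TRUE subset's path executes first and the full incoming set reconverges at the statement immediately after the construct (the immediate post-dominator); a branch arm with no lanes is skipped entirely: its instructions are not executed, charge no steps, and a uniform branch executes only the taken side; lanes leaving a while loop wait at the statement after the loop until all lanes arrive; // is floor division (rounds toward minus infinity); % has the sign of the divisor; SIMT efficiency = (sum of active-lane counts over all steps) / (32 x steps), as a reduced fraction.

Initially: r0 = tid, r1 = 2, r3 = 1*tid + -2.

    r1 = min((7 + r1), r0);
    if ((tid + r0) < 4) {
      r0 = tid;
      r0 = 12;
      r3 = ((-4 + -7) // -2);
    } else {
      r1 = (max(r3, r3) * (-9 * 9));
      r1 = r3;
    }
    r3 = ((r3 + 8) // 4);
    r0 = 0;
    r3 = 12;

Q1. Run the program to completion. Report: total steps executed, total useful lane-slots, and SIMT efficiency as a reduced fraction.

Answer: 10 steps, 226 useful, 113/160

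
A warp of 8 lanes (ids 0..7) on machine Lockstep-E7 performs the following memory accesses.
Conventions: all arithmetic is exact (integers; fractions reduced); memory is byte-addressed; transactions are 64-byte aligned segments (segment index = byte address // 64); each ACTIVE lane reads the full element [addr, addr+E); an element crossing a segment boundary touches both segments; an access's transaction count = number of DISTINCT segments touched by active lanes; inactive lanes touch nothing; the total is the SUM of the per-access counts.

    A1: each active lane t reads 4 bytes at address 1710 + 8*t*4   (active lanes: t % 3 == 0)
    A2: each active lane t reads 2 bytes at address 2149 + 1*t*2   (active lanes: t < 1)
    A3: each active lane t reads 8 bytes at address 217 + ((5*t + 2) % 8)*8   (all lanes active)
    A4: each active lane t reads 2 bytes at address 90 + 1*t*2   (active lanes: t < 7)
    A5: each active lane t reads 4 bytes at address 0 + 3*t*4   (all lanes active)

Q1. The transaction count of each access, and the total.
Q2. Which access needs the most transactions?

A1: 3 transactions
A2: 1 transaction
A3: 2 transactions
A4: 1 transaction
A5: 2 transactions

Answer: 3,1,2,1,2; total 9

Answer: A1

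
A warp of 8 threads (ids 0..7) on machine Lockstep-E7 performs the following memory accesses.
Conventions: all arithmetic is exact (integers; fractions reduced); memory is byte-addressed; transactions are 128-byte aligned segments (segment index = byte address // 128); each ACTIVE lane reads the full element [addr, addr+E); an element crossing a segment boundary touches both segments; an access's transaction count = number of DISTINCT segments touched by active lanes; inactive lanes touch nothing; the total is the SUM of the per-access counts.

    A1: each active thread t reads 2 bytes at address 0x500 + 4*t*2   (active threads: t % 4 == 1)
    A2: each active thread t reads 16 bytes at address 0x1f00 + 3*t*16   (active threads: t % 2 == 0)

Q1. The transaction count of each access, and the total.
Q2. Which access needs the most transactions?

A1: 1 transaction
A2: 3 transactions

Answer: 1,3; total 4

Answer: A2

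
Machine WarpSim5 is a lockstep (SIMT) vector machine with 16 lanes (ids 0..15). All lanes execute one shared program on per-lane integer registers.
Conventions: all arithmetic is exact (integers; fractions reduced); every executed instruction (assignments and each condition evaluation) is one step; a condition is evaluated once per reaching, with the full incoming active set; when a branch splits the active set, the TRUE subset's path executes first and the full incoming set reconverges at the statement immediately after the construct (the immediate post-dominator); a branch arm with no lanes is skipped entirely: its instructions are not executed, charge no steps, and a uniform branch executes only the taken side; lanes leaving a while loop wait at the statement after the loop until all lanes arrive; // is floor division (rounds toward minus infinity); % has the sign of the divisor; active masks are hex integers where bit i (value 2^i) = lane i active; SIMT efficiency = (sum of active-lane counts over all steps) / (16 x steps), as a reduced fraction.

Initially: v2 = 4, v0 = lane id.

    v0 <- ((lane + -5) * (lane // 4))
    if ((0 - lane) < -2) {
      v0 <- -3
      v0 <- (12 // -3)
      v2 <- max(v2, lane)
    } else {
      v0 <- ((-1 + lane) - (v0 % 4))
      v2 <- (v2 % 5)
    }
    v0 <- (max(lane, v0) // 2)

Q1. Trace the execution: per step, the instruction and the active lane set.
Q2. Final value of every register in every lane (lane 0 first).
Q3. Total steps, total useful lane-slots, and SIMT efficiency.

step 0: v0 <- ((lane + -5) * (lane // 4)) 0xffff
step 1: eval ((0 - lane) < -2)       0xffff
step 2: v0 <- -3                     0xfff8
step 3: v0 <- (12 // -3)             0xfff8
step 4: v2 <- max(v2, lane)          0xfff8
step 5: v0 <- ((-1 + lane) - (v0 % 4)) 0x0007
step 6: v2 <- (v2 % 5)               0x0007
step 7: v0 <- (max(lane, v0) // 2)   0xffff

Answer: 8 steps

v2: 4,4,4,4,4,5,6,7,8,9,10,11,12,13,14,15
v0: 0,0,1,1,2,2,3,3,4,4,5,5,6,6,7,7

steps = 8; useful = 93; efficiency = 93/128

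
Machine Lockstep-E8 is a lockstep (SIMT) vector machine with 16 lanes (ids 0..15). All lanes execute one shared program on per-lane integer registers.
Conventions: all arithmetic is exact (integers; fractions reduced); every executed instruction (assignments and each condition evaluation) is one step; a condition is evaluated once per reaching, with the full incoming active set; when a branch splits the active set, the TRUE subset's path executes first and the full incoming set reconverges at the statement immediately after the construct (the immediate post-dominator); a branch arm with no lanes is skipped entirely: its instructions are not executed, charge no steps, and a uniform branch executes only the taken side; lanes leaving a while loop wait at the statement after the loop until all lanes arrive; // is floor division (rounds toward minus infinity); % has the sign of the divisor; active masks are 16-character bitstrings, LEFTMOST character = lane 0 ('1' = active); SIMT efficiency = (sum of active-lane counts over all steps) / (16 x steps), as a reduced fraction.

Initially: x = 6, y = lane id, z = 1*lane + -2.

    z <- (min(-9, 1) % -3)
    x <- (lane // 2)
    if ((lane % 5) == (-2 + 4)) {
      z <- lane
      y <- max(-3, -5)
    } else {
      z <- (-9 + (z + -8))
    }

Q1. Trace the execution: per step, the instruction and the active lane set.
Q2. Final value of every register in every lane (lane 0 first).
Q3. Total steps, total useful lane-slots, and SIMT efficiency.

step 0: z <- (min(-9, 1) % -3)       1111111111111111
step 1: x <- (lane // 2)             1111111111111111
step 2: eval ((lane % 5) == (-2 + 4)) 1111111111111111
step 3: z <- lane                    0010000100001000
step 4: y <- max(-3, -5)             0010000100001000
step 5: z <- (-9 + (z + -8))         1101111011110111

Answer: 6 steps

x: 0,0,1,1,2,2,3,3,4,4,5,5,6,6,7,7
y: 0,1,-3,3,4,5,6,-3,8,9,10,11,-3,13,14,15
z: -17,-17,2,-17,-17,-17,-17,7,-17,-17,-17,-17,12,-17,-17,-17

steps = 6; useful = 67; efficiency = 67/96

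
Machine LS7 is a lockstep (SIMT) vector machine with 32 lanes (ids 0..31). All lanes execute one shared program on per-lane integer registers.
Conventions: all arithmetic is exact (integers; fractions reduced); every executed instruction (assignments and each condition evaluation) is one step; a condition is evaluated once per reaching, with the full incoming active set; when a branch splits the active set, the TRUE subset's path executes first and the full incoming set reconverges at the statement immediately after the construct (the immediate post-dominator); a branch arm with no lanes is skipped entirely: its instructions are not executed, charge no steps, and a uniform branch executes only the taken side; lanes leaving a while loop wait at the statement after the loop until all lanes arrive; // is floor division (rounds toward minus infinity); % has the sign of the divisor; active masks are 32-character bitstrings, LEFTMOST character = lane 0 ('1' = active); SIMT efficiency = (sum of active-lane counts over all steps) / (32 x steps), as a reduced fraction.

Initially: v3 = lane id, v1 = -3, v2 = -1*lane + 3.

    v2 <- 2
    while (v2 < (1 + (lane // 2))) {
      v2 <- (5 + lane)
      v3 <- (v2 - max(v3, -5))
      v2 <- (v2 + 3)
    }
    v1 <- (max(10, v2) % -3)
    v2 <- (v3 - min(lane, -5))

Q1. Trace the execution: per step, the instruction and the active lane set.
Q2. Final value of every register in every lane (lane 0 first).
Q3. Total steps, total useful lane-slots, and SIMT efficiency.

step 0: v2 <- 2                      11111111111111111111111111111111
step 1: eval (v2 < (1 + (lane // 2))) 11111111111111111111111111111111
step 2: v2 <- (5 + lane)             00001111111111111111111111111111
step 3: v3 <- (v2 - max(v3, -5))     00001111111111111111111111111111
step 4: v2 <- (v2 + 3)               00001111111111111111111111111111
step 5: eval (v2 < (1 + (lane // 2))) 00001111111111111111111111111111
step 6: v1 <- (max(10, v2) % -3)     11111111111111111111111111111111
step 7: v2 <- (v3 - min(lane, -5))   11111111111111111111111111111111

Answer: 8 steps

v3: 0,1,2,3,5,5,5,5,5,5,5,5,5,5,5,5,5,5,5,5,5,5,5,5,5,5,5,5,5,5,5,5
v1: -2,-2,-2,-2,0,-2,-1,0,-2,-1,0,-2,-1,0,-2,-1,0,-2,-1,0,-2,-1,0,-2,-1,0,-2,-1,0,-2,-1,0
v2: 5,6,7,8,10,10,10,10,10,10,10,10,10,10,10,10,10,10,10,10,10,10,10,10,10,10,10,10,10,10,10,10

steps = 8; useful = 240; efficiency = 240/256 = 15/16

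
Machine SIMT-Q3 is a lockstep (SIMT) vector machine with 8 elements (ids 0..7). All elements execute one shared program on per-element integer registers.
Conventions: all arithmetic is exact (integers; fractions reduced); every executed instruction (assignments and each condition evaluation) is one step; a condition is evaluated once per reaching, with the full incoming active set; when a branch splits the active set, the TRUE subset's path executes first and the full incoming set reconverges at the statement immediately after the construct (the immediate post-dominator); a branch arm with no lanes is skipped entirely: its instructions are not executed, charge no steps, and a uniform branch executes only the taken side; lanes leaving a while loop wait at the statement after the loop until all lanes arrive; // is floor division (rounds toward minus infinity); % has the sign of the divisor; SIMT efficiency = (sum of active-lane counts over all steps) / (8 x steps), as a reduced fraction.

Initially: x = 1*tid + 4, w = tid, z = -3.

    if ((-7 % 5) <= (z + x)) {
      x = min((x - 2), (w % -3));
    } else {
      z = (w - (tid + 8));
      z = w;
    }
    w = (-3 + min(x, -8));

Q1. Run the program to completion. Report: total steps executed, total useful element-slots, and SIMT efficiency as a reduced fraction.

Answer: 5 steps, 26 useful, 13/20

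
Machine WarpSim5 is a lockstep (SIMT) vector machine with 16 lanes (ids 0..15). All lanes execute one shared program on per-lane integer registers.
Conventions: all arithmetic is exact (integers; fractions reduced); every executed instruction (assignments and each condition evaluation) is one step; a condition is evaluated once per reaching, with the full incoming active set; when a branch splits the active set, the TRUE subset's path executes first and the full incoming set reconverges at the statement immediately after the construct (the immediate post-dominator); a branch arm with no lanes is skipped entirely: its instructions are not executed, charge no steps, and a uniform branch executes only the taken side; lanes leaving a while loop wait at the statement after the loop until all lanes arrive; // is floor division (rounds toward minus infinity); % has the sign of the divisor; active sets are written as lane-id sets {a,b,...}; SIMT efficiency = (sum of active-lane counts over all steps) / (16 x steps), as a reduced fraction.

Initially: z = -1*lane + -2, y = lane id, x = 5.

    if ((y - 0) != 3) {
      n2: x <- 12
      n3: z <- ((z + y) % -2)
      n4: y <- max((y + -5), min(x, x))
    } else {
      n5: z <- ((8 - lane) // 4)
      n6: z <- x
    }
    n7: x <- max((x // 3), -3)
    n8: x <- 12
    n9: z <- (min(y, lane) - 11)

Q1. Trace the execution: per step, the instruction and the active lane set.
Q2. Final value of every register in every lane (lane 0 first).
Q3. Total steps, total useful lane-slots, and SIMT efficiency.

step 0: eval ((y - 0) != 3)          {0,1,2,3,4,5,6,7,8,9,10,11,12,13,14,15}
step 1: x <- 12                      {0,1,2,4,5,6,7,8,9,10,11,12,13,14,15}
step 2: z <- ((z + y) % -2)          {0,1,2,4,5,6,7,8,9,10,11,12,13,14,15}
step 3: y <- max((y + -5), min(x, x)) {0,1,2,4,5,6,7,8,9,10,11,12,13,14,15}
step 4: z <- ((8 - lane) // 4)       {3}
step 5: z <- x                       {3}
step 6: x <- max((x // 3), -3)       {0,1,2,3,4,5,6,7,8,9,10,11,12,13,14,15}
step 7: x <- 12                      {0,1,2,3,4,5,6,7,8,9,10,11,12,13,14,15}
step 8: z <- (min(y, lane) - 11)     {0,1,2,3,4,5,6,7,8,9,10,11,12,13,14,15}

Answer: 9 steps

z: -11,-10,-9,-8,-7,-6,-5,-4,-3,-2,-1,0,1,1,1,1
y: 12,12,12,3,12,12,12,12,12,12,12,12,12,12,12,12
x: 12,12,12,12,12,12,12,12,12,12,12,12,12,12,12,12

steps = 9; useful = 111; efficiency = 111/144 = 37/48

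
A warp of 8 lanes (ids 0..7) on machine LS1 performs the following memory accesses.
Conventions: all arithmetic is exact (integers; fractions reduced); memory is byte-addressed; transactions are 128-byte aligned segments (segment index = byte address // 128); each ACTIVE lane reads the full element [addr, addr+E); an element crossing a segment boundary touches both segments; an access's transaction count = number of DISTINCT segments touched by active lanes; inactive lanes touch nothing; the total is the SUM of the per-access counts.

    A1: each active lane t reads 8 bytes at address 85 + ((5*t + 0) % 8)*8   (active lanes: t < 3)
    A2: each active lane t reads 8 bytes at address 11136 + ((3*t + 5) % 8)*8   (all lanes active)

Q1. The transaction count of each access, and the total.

A1: 2 transactions
A2: 1 transaction

Answer: 2,1; total 3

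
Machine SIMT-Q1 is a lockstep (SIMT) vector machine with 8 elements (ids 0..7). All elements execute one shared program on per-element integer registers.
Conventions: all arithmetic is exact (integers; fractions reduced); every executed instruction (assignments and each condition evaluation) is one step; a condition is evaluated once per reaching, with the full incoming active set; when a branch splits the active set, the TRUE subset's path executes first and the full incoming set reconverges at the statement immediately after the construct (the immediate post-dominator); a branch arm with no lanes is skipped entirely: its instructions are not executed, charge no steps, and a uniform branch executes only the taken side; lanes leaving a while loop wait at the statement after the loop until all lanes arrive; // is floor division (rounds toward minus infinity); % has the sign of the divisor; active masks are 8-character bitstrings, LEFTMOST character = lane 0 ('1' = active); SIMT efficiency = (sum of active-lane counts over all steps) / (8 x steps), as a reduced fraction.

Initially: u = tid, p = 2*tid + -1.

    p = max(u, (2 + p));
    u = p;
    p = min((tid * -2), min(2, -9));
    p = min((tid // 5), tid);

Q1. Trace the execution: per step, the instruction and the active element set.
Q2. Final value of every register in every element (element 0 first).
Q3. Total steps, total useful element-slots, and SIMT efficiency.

step 0: p <- max(u, (2 + p))         11111111
step 1: u <- p                       11111111
step 2: p <- min((tid * -2), min(2, -9)) 11111111
step 3: p <- min((tid // 5), tid)    11111111

Answer: 4 steps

u: 1,3,5,7,9,11,13,15
p: 0,0,0,0,0,1,1,1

steps = 4; useful = 32; efficiency = 32/32 = 1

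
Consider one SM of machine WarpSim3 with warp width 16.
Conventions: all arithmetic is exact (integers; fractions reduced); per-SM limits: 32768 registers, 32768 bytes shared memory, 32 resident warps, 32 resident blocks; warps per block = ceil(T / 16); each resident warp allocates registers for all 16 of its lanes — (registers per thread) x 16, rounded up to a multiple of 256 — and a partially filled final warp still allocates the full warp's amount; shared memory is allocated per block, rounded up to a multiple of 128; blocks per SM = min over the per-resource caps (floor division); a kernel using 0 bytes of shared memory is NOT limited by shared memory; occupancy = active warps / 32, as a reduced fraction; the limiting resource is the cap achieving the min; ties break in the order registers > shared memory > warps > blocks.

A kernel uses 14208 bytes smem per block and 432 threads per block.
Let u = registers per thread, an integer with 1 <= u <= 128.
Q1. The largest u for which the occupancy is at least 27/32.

Answer: u = 64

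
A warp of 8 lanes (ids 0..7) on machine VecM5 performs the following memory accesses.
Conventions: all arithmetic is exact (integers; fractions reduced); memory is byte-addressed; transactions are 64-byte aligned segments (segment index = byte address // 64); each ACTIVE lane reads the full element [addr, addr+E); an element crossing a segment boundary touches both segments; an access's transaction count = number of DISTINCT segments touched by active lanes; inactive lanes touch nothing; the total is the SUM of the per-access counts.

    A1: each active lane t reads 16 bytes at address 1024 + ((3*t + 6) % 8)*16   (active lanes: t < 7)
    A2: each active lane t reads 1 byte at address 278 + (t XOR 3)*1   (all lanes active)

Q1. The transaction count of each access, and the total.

A1: 2 transactions
A2: 1 transaction

Answer: 2,1; total 3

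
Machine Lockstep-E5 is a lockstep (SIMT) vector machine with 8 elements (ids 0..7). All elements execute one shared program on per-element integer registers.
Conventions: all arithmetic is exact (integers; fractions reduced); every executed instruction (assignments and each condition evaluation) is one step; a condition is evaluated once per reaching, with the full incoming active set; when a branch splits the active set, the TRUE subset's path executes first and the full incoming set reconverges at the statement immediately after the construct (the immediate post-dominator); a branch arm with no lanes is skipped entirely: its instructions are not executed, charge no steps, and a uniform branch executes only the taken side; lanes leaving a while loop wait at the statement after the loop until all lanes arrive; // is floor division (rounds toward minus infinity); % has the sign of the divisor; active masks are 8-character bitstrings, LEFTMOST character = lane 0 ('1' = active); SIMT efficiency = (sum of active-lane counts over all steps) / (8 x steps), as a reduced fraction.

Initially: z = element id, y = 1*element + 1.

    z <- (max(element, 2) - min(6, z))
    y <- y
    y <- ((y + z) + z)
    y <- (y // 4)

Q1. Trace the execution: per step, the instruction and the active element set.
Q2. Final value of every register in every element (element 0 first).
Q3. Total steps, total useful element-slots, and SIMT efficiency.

step 0: z <- (max(element, 2) - min(6, z)) 11111111
step 1: y <- y                       11111111
step 2: y <- ((y + z) + z)           11111111
step 3: y <- (y // 4)                11111111

Answer: 4 steps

z: 2,1,0,0,0,0,0,1
y: 1,1,0,1,1,1,1,2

steps = 4; useful = 32; efficiency = 32/32 = 1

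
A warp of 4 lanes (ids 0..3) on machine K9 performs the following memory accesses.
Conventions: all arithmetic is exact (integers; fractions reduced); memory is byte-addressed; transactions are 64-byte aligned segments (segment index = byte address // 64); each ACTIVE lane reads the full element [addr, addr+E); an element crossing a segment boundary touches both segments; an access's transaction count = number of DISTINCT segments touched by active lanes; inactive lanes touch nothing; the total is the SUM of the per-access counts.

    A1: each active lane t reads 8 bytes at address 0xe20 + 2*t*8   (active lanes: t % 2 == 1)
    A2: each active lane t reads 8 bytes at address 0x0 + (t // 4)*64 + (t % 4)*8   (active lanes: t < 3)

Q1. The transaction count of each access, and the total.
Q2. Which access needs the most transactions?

A1: 2 transactions
A2: 1 transaction

Answer: 2,1; total 3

Answer: A1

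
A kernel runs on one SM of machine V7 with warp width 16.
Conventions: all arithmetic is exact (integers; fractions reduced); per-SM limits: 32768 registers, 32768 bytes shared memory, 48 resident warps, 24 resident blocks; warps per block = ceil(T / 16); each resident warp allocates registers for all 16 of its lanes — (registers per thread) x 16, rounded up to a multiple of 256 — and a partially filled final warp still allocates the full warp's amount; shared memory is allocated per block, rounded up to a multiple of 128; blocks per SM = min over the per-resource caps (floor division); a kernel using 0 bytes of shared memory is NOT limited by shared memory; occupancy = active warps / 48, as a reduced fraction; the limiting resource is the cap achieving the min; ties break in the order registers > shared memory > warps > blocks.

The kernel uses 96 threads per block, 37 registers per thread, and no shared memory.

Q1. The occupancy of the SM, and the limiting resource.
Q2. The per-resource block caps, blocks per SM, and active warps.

Answer: occupancy 7/8, limited by registers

registers: 7 blocks
shared memory: no limit (kernel uses none)
warps: 8 blocks
blocks: 24 blocks

Answer: 7 blocks, 42 active warps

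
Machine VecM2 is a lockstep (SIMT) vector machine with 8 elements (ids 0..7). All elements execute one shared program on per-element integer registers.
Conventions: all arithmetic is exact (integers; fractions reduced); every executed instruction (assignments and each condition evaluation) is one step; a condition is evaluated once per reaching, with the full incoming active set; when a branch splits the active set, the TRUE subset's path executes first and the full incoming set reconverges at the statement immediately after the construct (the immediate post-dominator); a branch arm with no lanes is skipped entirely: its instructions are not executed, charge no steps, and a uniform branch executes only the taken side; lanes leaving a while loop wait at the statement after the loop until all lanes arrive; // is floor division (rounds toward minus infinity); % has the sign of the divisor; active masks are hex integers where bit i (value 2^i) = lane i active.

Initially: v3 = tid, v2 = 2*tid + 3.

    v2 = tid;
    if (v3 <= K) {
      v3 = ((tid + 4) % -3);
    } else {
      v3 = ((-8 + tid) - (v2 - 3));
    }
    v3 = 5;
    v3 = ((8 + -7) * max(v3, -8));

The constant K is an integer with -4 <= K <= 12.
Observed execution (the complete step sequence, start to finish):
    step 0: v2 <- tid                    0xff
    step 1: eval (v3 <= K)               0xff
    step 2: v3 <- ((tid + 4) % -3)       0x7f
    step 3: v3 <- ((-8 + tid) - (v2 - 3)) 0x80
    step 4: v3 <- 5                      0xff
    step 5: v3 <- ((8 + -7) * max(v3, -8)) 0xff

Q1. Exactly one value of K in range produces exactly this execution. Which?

Answer: K = 6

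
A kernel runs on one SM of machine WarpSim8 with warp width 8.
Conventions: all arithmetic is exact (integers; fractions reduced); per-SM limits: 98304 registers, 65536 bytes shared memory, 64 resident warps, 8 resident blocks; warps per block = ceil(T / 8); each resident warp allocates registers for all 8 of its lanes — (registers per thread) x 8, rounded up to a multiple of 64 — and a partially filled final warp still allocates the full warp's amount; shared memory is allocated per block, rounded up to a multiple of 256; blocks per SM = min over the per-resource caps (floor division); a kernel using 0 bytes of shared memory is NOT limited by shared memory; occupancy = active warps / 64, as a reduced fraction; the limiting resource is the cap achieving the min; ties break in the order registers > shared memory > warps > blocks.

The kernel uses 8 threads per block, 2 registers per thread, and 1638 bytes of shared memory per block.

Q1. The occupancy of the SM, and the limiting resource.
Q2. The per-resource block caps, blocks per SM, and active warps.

Answer: occupancy 1/8, limited by blocks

registers: 1536 blocks
shared memory: 36 blocks
warps: 64 blocks
blocks: 8 blocks

Answer: 8 blocks, 8 active warps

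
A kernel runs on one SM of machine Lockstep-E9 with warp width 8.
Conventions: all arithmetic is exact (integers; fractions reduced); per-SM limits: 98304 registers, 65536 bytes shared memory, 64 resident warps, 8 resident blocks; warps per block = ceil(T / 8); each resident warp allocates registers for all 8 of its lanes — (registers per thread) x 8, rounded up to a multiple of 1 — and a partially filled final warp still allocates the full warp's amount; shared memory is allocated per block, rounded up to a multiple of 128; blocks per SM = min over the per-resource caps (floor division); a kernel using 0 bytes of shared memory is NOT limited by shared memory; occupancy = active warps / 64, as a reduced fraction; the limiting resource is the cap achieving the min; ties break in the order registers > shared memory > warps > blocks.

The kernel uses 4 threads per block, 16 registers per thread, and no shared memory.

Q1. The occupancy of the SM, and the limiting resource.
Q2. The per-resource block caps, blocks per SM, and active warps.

Answer: occupancy 1/8, limited by blocks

registers: 768 blocks
shared memory: no limit (kernel uses none)
warps: 64 blocks
blocks: 8 blocks

Answer: 8 blocks, 8 active warps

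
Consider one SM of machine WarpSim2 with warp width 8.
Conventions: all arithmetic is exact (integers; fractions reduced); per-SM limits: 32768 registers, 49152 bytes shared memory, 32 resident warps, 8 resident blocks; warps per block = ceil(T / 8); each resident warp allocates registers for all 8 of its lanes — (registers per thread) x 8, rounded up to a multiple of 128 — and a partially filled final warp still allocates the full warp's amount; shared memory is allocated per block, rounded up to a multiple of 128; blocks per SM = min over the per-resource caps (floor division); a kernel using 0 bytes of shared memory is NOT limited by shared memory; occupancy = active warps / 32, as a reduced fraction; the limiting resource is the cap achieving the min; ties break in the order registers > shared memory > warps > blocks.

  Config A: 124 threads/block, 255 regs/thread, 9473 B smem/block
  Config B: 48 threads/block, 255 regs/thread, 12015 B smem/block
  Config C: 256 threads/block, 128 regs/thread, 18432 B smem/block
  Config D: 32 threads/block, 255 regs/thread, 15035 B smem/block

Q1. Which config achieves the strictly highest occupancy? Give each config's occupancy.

occupancies: A 1/2, B 3/8, C 1, D 3/8

Answer: C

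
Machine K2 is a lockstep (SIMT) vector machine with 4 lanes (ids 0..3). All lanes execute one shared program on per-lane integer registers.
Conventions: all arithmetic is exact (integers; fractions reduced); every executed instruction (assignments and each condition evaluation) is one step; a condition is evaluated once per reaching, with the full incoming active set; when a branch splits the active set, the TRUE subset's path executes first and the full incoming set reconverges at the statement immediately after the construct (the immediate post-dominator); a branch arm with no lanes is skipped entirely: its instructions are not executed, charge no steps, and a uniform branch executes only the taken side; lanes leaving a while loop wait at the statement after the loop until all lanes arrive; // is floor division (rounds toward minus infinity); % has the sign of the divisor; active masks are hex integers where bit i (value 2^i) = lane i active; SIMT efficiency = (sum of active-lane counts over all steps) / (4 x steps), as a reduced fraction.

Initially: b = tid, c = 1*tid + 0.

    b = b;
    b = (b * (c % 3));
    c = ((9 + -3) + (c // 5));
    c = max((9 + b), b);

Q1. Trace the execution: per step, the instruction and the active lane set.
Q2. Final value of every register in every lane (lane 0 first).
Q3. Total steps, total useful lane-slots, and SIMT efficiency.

step 0: b <- b                       0xf
step 1: b <- (b * (c % 3))           0xf
step 2: c <- ((9 + -3) + (c // 5))   0xf
step 3: c <- max((9 + b), b)         0xf

Answer: 4 steps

b: 0,1,4,0
c: 9,10,13,9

steps = 4; useful = 16; efficiency = 16/16 = 1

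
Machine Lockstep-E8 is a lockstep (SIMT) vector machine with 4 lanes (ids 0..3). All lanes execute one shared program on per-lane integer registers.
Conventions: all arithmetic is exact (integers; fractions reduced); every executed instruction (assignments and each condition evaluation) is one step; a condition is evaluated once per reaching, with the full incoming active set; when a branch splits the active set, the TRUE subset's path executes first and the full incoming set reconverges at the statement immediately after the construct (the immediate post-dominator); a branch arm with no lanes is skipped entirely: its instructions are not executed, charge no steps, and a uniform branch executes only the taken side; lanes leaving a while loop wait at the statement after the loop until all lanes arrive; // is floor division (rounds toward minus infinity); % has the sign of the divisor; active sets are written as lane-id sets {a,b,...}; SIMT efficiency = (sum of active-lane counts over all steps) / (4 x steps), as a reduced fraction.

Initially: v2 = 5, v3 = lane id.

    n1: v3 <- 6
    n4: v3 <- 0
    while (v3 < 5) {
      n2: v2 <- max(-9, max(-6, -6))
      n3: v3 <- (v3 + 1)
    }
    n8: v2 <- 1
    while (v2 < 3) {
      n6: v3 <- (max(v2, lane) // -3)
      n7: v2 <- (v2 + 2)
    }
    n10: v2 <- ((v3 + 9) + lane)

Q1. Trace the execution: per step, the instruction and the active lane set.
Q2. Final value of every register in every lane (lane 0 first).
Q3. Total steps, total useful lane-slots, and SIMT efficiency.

step 0: v3 <- 6                      {0,1,2,3}
step 1: v3 <- 0                      {0,1,2,3}
step 2: eval (v3 < 5)                {0,1,2,3}
step 3: v2 <- max(-9, max(-6, -6))   {0,1,2,3}
step 4: v3 <- (v3 + 1)               {0,1,2,3}
step 5: eval (v3 < 5)                {0,1,2,3}
step 6: v2 <- max(-9, max(-6, -6))   {0,1,2,3}
step 7: v3 <- (v3 + 1)               {0,1,2,3}
step 8: eval (v3 < 5)                {0,1,2,3}
step 9: v2 <- max(-9, max(-6, -6))   {0,1,2,3}
step 10: v3 <- (v3 + 1)               {0,1,2,3}
step 11: eval (v3 < 5)                {0,1,2,3}
step 12: v2 <- max(-9, max(-6, -6))   {0,1,2,3}
step 13: v3 <- (v3 + 1)               {0,1,2,3}
step 14: eval (v3 < 5)                {0,1,2,3}
step 15: v2 <- max(-9, max(-6, -6))   {0,1,2,3}
step 16: v3 <- (v3 + 1)               {0,1,2,3}
step 17: eval (v3 < 5)                {0,1,2,3}
step 18: v2 <- 1                      {0,1,2,3}
step 19: eval (v2 < 3)                {0,1,2,3}
step 20: v3 <- (max(v2, lane) // -3)  {0,1,2,3}
step 21: v2 <- (v2 + 2)               {0,1,2,3}
step 22: eval (v2 < 3)                {0,1,2,3}
step 23: v2 <- ((v3 + 9) + lane)      {0,1,2,3}

Answer: 24 steps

v2: 8,9,10,11
v3: -1,-1,-1,-1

steps = 24; useful = 96; efficiency = 96/96 = 1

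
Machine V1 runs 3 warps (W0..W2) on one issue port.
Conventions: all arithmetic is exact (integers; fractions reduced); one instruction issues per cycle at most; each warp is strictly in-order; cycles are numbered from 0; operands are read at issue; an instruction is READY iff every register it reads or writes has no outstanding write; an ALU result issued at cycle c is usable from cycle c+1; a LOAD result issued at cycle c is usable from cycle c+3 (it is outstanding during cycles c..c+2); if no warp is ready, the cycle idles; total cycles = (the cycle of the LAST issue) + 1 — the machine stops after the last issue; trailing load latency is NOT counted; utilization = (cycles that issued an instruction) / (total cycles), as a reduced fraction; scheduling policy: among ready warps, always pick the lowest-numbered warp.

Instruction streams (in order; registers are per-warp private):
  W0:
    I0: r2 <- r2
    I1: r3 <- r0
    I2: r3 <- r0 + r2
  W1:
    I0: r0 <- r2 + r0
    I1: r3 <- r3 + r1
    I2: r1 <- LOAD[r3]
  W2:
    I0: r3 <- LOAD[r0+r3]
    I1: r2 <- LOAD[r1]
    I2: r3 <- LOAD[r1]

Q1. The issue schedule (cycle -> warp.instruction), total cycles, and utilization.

cycle 0: W0.I0
cycle 1: W0.I1
cycle 2: W0.I2
cycle 3: W1.I0
cycle 4: W1.I1
cycle 5: W1.I2
cycle 6: W2.I0
cycle 7: W2.I1
cycle 8: idle
cycle 9: W2.I2

Answer: 10 cycles, utilization 9/10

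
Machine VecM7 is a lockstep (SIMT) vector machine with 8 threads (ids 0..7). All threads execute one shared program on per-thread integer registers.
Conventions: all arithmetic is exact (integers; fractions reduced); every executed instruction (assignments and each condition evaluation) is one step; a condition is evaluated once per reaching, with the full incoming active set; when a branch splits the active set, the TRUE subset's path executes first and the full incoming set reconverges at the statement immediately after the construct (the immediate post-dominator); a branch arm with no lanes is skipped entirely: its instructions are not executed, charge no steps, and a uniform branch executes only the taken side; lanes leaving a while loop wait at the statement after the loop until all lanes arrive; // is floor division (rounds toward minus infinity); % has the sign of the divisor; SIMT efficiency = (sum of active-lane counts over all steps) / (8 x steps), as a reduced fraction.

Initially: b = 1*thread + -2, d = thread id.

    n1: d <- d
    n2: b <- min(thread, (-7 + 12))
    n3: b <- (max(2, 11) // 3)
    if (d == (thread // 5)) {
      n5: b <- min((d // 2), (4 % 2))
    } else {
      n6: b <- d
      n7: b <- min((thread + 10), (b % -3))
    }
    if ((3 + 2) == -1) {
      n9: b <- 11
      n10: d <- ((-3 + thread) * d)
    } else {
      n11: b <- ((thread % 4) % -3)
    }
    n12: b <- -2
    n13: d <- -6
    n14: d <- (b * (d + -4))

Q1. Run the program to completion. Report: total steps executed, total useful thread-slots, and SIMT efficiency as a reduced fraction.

Answer: 12 steps, 87 useful, 29/32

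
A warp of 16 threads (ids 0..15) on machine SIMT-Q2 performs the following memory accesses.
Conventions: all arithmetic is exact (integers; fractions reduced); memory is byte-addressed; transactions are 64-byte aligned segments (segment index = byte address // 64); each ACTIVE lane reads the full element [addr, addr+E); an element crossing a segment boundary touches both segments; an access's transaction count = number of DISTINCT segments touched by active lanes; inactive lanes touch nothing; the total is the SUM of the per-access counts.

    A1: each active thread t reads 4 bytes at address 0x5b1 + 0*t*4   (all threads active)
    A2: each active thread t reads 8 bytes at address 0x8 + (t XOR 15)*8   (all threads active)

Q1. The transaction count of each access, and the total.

A1: 1 transaction
A2: 3 transactions

Answer: 1,3; total 4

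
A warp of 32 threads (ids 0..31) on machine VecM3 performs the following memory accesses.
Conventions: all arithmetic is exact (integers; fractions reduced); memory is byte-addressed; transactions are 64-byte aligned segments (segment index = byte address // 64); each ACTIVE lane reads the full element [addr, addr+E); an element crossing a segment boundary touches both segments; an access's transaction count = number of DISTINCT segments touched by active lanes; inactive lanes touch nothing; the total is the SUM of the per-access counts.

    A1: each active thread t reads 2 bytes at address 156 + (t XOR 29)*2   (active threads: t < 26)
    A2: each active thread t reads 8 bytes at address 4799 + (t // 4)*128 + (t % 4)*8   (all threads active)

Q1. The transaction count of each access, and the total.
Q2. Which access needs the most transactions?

A1: 2 transactions
A2: 16 transactions

Answer: 2,16; total 18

Answer: A2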